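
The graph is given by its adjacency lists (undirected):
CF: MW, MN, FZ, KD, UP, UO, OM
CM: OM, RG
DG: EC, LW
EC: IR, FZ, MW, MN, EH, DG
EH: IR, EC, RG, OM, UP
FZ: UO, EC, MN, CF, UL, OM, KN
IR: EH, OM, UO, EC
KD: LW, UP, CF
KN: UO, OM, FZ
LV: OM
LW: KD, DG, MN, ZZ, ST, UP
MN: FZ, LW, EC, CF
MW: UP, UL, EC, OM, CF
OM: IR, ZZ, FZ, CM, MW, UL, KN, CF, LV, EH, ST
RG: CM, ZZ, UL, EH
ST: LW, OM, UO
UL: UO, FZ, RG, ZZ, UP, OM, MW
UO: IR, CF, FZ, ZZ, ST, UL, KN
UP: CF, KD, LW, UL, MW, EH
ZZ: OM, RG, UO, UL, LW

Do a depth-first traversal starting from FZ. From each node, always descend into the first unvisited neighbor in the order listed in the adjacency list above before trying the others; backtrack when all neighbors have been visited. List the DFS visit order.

Visit FZ
FZ → UO
UO → IR
IR → EH
EH → EC
EC → MW
MW → UP
UP → CF
CF → MN
MN → LW
LW → KD
LW → DG
LW → ZZ
ZZ → OM
OM → CM
CM → RG
RG → UL
OM → KN
OM → LV
OM → ST

FZ → UO → IR → EH → EC → MW → UP → CF → MN → LW → KD → DG → ZZ → OM → CM → RG → UL → KN → LV → ST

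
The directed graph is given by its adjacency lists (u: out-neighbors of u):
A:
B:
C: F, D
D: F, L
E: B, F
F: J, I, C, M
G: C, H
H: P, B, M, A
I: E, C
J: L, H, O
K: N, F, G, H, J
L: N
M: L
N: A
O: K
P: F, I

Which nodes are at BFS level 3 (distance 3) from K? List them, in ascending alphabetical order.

D, E

Level 0: K
Level 1: F, G, H, J, N
Level 2: A, B, C, I, L, M, O, P
Level 3: D, E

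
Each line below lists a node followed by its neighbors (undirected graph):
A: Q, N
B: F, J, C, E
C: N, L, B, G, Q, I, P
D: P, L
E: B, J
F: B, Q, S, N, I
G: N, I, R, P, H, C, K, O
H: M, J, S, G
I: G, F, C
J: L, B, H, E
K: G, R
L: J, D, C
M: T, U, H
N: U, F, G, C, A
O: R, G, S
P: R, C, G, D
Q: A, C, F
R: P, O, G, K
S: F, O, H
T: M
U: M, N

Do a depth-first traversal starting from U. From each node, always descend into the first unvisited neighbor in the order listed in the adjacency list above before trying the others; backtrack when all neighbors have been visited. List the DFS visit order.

U, M, T, H, J, L, D, P, R, O, G, N, F, B, C, Q, A, I, E, S, K

Visit U
U → M
M → T
M → H
H → J
J → L
L → D
D → P
P → R
R → O
O → G
G → N
N → F
F → B
B → C
C → Q
Q → A
C → I
B → E
F → S
G → K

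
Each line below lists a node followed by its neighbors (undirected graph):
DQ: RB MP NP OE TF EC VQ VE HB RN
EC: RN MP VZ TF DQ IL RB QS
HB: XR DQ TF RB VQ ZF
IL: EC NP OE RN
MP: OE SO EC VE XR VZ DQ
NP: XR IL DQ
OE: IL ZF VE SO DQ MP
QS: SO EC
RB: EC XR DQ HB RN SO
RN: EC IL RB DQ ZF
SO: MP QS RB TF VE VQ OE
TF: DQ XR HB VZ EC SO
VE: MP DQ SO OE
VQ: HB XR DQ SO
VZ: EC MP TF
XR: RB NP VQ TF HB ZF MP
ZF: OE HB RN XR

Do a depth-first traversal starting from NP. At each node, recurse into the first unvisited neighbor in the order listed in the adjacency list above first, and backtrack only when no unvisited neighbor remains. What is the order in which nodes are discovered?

Visit NP
NP → XR
XR → RB
RB → EC
EC → RN
RN → IL
IL → OE
OE → ZF
ZF → HB
HB → DQ
DQ → MP
MP → SO
SO → QS
SO → TF
TF → VZ
SO → VE
SO → VQ

NP → XR → RB → EC → RN → IL → OE → ZF → HB → DQ → MP → SO → QS → TF → VZ → VE → VQ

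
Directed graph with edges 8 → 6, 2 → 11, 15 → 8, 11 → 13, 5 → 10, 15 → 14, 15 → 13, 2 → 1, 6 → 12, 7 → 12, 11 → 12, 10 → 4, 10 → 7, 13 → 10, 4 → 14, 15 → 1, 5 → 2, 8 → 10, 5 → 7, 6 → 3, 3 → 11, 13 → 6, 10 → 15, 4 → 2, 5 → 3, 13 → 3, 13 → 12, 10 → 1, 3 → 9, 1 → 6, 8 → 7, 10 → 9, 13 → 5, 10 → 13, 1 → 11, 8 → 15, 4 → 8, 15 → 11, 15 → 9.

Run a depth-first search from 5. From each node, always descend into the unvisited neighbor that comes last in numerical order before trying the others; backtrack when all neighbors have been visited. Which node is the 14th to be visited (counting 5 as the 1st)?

4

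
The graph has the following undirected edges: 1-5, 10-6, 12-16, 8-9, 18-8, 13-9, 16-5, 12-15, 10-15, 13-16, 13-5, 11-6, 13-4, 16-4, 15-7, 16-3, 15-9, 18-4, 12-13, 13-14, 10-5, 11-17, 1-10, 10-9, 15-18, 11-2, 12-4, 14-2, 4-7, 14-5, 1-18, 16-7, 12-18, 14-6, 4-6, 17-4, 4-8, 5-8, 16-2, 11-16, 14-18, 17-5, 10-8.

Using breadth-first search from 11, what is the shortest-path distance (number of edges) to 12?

2

Level 0: 11
Level 1: 2, 6, 16, 17
Level 2: 3, 4, 5, 7, 10, 12, 13, 14
Level 3: 1, 8, 9, 15, 18
12 first appears at level 2.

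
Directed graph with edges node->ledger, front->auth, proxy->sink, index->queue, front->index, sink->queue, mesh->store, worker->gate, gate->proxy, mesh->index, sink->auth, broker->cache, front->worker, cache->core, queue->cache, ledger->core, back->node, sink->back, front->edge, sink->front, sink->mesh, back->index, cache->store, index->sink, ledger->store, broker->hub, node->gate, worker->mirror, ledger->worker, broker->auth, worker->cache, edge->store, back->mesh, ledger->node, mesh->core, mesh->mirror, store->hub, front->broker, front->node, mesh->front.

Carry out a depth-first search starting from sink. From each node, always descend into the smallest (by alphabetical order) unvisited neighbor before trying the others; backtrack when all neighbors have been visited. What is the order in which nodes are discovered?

sink, auth, back, index, queue, cache, core, store, hub, mesh, front, broker, edge, node, gate, proxy, ledger, worker, mirror

Visit sink
sink → auth
sink → back
back → index
index → queue
queue → cache
cache → core
cache → store
store → hub
back → mesh
mesh → front
front → broker
front → edge
front → node
node → gate
gate → proxy
node → ledger
ledger → worker
worker → mirror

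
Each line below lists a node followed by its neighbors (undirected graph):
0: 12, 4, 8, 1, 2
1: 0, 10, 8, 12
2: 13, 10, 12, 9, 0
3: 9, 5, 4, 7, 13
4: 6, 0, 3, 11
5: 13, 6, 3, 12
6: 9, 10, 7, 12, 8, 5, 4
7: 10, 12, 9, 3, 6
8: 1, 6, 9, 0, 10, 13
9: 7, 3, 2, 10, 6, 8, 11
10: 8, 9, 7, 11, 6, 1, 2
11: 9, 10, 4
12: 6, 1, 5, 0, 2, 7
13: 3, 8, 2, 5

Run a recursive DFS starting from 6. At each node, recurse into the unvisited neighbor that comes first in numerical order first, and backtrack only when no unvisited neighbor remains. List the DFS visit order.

6 → 4 → 0 → 1 → 8 → 9 → 2 → 10 → 7 → 3 → 5 → 12 → 13 → 11

Visit 6
6 → 4
4 → 0
0 → 1
1 → 8
8 → 9
9 → 2
2 → 10
10 → 7
7 → 3
3 → 5
5 → 12
5 → 13
10 → 11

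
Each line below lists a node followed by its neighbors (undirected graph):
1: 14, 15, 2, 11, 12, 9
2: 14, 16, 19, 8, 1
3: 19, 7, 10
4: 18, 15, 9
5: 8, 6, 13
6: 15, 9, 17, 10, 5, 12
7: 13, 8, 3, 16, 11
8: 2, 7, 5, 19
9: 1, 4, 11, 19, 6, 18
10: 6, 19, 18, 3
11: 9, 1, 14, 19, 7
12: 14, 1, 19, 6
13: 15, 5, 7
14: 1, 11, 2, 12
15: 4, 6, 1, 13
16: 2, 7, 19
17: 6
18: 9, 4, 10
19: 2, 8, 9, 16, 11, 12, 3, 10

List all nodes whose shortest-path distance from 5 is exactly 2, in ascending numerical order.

2, 7, 9, 10, 12, 15, 17, 19

Level 0: 5
Level 1: 6, 8, 13
Level 2: 2, 7, 9, 10, 12, 15, 17, 19
Level 3: 1, 3, 4, 11, 14, 16, 18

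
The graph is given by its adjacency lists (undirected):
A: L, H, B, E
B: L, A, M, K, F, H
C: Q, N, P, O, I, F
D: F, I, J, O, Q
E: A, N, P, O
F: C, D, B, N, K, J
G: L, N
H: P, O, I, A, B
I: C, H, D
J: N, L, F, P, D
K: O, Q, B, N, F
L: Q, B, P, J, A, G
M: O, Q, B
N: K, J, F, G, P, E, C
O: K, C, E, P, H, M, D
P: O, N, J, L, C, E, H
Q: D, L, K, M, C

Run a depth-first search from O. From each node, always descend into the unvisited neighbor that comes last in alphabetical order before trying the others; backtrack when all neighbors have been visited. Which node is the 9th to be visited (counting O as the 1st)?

J

Visit O
O → P
P → N
N → K
K → Q
Q → M
M → B
B → L
L → J
J → F
F → D
D → I
I → H
H → A
A → E
I → C
L → G

Visit order: O, P, N, K, Q, M, B, L, J, F, D, I, H, A, E, C, G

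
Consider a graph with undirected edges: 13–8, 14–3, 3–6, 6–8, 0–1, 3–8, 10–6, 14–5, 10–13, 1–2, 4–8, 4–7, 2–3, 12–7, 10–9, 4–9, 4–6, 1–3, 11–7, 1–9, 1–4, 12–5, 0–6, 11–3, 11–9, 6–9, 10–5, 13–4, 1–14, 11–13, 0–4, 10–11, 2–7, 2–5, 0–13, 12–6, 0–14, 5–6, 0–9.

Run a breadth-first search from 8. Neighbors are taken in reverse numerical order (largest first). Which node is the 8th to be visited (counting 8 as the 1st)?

0

Visit 8; enqueue 13, 6, 4, 3 → queue [13, 6, 4, 3]
Visit 13; enqueue 11, 10, 0 → queue [6, 4, 3, 11, 10, 0]
Visit 6; enqueue 12, 9, 5 → queue [4, 3, 11, 10, 0, 12, 9, 5]
Visit 4; enqueue 7, 1 → queue [3, 11, 10, 0, 12, 9, 5, 7, 1]
Visit 3; enqueue 14, 2 → queue [11, 10, 0, 12, 9, 5, 7, 1, 14, 2]
Visit 11 → queue [10, 0, 12, 9, 5, 7, 1, 14, 2]
Visit 10 → queue [0, 12, 9, 5, 7, 1, 14, 2]
Visit 0 → queue [12, 9, 5, 7, 1, 14, 2]
Visit 12 → queue [9, 5, 7, 1, 14, 2]
Visit 9 → queue [5, 7, 1, 14, 2]
Visit 5 → queue [7, 1, 14, 2]
Visit 7 → queue [1, 14, 2]
Visit 1 → queue [14, 2]
Visit 14 → queue [2]
Visit 2 → queue []

Visit order: 8, 13, 6, 4, 3, 11, 10, 0, 12, 9, 5, 7, 1, 14, 2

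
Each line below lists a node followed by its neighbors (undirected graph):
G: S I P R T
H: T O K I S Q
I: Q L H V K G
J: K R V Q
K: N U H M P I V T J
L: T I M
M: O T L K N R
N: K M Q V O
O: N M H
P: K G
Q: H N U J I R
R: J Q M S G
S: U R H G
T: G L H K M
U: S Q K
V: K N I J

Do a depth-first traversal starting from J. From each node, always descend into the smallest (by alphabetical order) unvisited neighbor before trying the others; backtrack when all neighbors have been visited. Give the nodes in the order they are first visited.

J, K, H, I, G, P, R, M, L, T, N, O, Q, U, S, V

Visit J
J → K
K → H
H → I
I → G
G → P
G → R
R → M
M → L
L → T
M → N
N → O
N → Q
Q → U
U → S
N → V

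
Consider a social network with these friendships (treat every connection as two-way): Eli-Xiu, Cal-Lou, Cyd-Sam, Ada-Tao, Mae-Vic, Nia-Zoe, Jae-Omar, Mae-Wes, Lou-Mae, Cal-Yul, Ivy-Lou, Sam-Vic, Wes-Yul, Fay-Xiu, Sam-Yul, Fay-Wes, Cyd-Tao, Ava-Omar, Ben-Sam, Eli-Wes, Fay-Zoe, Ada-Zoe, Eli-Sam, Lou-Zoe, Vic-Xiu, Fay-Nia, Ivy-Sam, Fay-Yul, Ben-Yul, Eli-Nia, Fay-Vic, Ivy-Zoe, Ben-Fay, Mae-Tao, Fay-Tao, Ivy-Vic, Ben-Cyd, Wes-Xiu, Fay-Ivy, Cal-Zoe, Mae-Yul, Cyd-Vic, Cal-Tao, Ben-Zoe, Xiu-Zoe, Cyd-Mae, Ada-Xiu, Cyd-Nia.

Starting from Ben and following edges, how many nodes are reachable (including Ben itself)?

BFS from Ben visits: Ben, Zoe, Yul, Sam, Fay, Cyd, Xiu, Nia, Lou, Ivy, Cal, Ada, Wes, Mae, Vic, Eli, Tao
Reachable nodes: 17 of 20 total.

17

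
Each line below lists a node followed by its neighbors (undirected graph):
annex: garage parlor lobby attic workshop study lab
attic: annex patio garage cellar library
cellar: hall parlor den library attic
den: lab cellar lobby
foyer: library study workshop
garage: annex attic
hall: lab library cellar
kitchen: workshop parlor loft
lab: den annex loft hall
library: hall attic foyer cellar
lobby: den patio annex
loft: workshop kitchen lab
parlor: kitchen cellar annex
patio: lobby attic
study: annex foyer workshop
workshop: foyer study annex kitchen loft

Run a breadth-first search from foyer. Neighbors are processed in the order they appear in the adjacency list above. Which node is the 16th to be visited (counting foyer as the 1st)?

lobby

Visit foyer; enqueue library, study, workshop → queue [library, study, workshop]
Visit library; enqueue hall, attic, cellar → queue [study, workshop, hall, attic, cellar]
Visit study; enqueue annex → queue [workshop, hall, attic, cellar, annex]
Visit workshop; enqueue kitchen, loft → queue [hall, attic, cellar, annex, kitchen, loft]
Visit hall; enqueue lab → queue [attic, cellar, annex, kitchen, loft, lab]
Visit attic; enqueue patio, garage → queue [cellar, annex, kitchen, loft, lab, patio, garage]
Visit cellar; enqueue parlor, den → queue [annex, kitchen, loft, lab, patio, garage, parlor, den]
Visit annex; enqueue lobby → queue [kitchen, loft, lab, patio, garage, parlor, den, lobby]
Visit kitchen → queue [loft, lab, patio, garage, parlor, den, lobby]
Visit loft → queue [lab, patio, garage, parlor, den, lobby]
Visit lab → queue [patio, garage, parlor, den, lobby]
Visit patio → queue [garage, parlor, den, lobby]
Visit garage → queue [parlor, den, lobby]
Visit parlor → queue [den, lobby]
Visit den → queue [lobby]
Visit lobby → queue []

Visit order: foyer, library, study, workshop, hall, attic, cellar, annex, kitchen, loft, lab, patio, garage, parlor, den, lobby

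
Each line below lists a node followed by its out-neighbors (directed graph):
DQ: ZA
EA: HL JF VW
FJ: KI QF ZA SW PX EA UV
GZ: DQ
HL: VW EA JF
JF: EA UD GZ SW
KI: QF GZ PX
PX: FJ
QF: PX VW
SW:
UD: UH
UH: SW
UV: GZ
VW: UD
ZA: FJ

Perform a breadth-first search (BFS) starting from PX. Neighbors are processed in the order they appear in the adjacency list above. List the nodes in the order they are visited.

Visit PX; enqueue FJ → queue [FJ]
Visit FJ; enqueue KI, QF, ZA, SW, EA, UV → queue [KI, QF, ZA, SW, EA, UV]
Visit KI; enqueue GZ → queue [QF, ZA, SW, EA, UV, GZ]
Visit QF; enqueue VW → queue [ZA, SW, EA, UV, GZ, VW]
Visit ZA → queue [SW, EA, UV, GZ, VW]
Visit SW → queue [EA, UV, GZ, VW]
Visit EA; enqueue HL, JF → queue [UV, GZ, VW, HL, JF]
Visit UV → queue [GZ, VW, HL, JF]
Visit GZ; enqueue DQ → queue [VW, HL, JF, DQ]
Visit VW; enqueue UD → queue [HL, JF, DQ, UD]
Visit HL → queue [JF, DQ, UD]
Visit JF → queue [DQ, UD]
Visit DQ → queue [UD]
Visit UD; enqueue UH → queue [UH]
Visit UH → queue []

PX, FJ, KI, QF, ZA, SW, EA, UV, GZ, VW, HL, JF, DQ, UD, UH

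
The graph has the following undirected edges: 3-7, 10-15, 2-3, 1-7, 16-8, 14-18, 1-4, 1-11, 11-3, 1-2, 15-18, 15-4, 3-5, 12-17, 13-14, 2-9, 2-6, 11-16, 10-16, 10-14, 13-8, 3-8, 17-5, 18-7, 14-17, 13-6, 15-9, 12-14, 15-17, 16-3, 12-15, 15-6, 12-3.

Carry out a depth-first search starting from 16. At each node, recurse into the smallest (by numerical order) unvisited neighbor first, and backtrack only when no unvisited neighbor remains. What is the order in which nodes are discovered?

16 3 2 1 4 15 6 13 8 14 10 12 17 5 18 7 9 11

Visit 16
16 → 3
3 → 2
2 → 1
1 → 4
4 → 15
15 → 6
6 → 13
13 → 8
13 → 14
14 → 10
14 → 12
12 → 17
17 → 5
14 → 18
18 → 7
15 → 9
1 → 11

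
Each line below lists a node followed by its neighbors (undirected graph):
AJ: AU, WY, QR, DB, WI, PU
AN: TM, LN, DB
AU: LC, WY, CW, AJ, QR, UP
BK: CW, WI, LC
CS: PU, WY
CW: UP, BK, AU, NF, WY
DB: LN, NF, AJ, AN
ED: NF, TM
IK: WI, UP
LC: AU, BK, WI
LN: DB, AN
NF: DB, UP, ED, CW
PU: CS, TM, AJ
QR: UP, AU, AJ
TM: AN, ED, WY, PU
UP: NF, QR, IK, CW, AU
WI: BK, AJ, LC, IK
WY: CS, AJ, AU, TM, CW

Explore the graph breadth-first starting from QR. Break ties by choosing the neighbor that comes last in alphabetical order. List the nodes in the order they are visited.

QR UP AU AJ NF IK CW WY LC WI PU DB ED BK TM CS LN AN

Visit QR; enqueue UP, AU, AJ → queue [UP, AU, AJ]
Visit UP; enqueue NF, IK, CW → queue [AU, AJ, NF, IK, CW]
Visit AU; enqueue WY, LC → queue [AJ, NF, IK, CW, WY, LC]
Visit AJ; enqueue WI, PU, DB → queue [NF, IK, CW, WY, LC, WI, PU, DB]
Visit NF; enqueue ED → queue [IK, CW, WY, LC, WI, PU, DB, ED]
Visit IK → queue [CW, WY, LC, WI, PU, DB, ED]
Visit CW; enqueue BK → queue [WY, LC, WI, PU, DB, ED, BK]
Visit WY; enqueue TM, CS → queue [LC, WI, PU, DB, ED, BK, TM, CS]
Visit LC → queue [WI, PU, DB, ED, BK, TM, CS]
Visit WI → queue [PU, DB, ED, BK, TM, CS]
Visit PU → queue [DB, ED, BK, TM, CS]
Visit DB; enqueue LN, AN → queue [ED, BK, TM, CS, LN, AN]
Visit ED → queue [BK, TM, CS, LN, AN]
Visit BK → queue [TM, CS, LN, AN]
Visit TM → queue [CS, LN, AN]
Visit CS → queue [LN, AN]
Visit LN → queue [AN]
Visit AN → queue []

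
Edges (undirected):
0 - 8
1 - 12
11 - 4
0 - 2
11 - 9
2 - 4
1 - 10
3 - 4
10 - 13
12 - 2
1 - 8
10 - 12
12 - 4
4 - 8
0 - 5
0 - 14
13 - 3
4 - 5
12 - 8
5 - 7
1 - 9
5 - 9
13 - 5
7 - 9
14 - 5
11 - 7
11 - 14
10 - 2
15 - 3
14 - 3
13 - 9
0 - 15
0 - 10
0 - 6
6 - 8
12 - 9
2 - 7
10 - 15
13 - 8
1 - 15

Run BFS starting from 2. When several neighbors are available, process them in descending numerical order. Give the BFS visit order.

2 -> 12 -> 10 -> 7 -> 4 -> 0 -> 9 -> 8 -> 1 -> 15 -> 13 -> 11 -> 5 -> 3 -> 14 -> 6

Visit 2; enqueue 12, 10, 7, 4, 0 → queue [12, 10, 7, 4, 0]
Visit 12; enqueue 9, 8, 1 → queue [10, 7, 4, 0, 9, 8, 1]
Visit 10; enqueue 15, 13 → queue [7, 4, 0, 9, 8, 1, 15, 13]
Visit 7; enqueue 11, 5 → queue [4, 0, 9, 8, 1, 15, 13, 11, 5]
Visit 4; enqueue 3 → queue [0, 9, 8, 1, 15, 13, 11, 5, 3]
Visit 0; enqueue 14, 6 → queue [9, 8, 1, 15, 13, 11, 5, 3, 14, 6]
Visit 9 → queue [8, 1, 15, 13, 11, 5, 3, 14, 6]
Visit 8 → queue [1, 15, 13, 11, 5, 3, 14, 6]
Visit 1 → queue [15, 13, 11, 5, 3, 14, 6]
Visit 15 → queue [13, 11, 5, 3, 14, 6]
Visit 13 → queue [11, 5, 3, 14, 6]
Visit 11 → queue [5, 3, 14, 6]
Visit 5 → queue [3, 14, 6]
Visit 3 → queue [14, 6]
Visit 14 → queue [6]
Visit 6 → queue []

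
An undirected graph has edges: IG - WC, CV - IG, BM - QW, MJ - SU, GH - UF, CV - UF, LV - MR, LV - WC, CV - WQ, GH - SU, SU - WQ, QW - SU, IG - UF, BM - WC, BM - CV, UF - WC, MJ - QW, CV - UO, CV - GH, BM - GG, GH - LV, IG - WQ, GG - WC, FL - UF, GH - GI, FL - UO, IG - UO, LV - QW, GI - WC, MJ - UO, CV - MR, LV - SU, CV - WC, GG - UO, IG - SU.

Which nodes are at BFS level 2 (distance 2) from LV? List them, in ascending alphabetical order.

Level 0: LV
Level 1: GH, MR, QW, SU, WC
Level 2: BM, CV, GG, GI, IG, MJ, UF, WQ
Level 3: FL, UO

BM, CV, GG, GI, IG, MJ, UF, WQ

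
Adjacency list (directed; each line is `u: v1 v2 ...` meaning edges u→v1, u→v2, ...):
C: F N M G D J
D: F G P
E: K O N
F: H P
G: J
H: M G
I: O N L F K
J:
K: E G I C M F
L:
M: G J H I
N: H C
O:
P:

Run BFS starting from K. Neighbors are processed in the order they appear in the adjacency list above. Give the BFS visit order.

K E G I C M F O N J L D H P

Visit K; enqueue E, G, I, C, M, F → queue [E, G, I, C, M, F]
Visit E; enqueue O, N → queue [G, I, C, M, F, O, N]
Visit G; enqueue J → queue [I, C, M, F, O, N, J]
Visit I; enqueue L → queue [C, M, F, O, N, J, L]
Visit C; enqueue D → queue [M, F, O, N, J, L, D]
Visit M; enqueue H → queue [F, O, N, J, L, D, H]
Visit F; enqueue P → queue [O, N, J, L, D, H, P]
Visit O → queue [N, J, L, D, H, P]
Visit N → queue [J, L, D, H, P]
Visit J → queue [L, D, H, P]
Visit L → queue [D, H, P]
Visit D → queue [H, P]
Visit H → queue [P]
Visit P → queue []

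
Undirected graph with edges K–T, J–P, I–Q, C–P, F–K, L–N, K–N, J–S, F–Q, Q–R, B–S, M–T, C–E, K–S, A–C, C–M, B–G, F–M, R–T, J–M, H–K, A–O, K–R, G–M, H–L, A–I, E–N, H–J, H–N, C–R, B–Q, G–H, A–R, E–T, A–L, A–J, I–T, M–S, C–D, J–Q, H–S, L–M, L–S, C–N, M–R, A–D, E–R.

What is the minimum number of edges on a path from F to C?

2

Level 0: F
Level 1: K, M, Q
Level 2: B, C, G, H, I, J, L, N, R, S, T
Level 3: A, D, E, P
Level 4: O
C first appears at level 2.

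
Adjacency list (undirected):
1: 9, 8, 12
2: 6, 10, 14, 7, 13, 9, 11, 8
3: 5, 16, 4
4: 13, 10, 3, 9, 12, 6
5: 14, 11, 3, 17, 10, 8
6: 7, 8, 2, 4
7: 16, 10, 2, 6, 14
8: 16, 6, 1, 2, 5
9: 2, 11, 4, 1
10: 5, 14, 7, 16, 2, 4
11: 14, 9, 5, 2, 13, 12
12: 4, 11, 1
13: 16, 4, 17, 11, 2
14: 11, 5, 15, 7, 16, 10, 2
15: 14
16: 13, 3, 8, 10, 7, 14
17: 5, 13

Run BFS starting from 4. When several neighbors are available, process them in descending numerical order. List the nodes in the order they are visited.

4 13 12 10 9 6 3 17 16 11 2 1 14 7 5 8 15

Visit 4; enqueue 13, 12, 10, 9, 6, 3 → queue [13, 12, 10, 9, 6, 3]
Visit 13; enqueue 17, 16, 11, 2 → queue [12, 10, 9, 6, 3, 17, 16, 11, 2]
Visit 12; enqueue 1 → queue [10, 9, 6, 3, 17, 16, 11, 2, 1]
Visit 10; enqueue 14, 7, 5 → queue [9, 6, 3, 17, 16, 11, 2, 1, 14, 7, 5]
Visit 9 → queue [6, 3, 17, 16, 11, 2, 1, 14, 7, 5]
Visit 6; enqueue 8 → queue [3, 17, 16, 11, 2, 1, 14, 7, 5, 8]
Visit 3 → queue [17, 16, 11, 2, 1, 14, 7, 5, 8]
Visit 17 → queue [16, 11, 2, 1, 14, 7, 5, 8]
Visit 16 → queue [11, 2, 1, 14, 7, 5, 8]
Visit 11 → queue [2, 1, 14, 7, 5, 8]
Visit 2 → queue [1, 14, 7, 5, 8]
Visit 1 → queue [14, 7, 5, 8]
Visit 14; enqueue 15 → queue [7, 5, 8, 15]
Visit 7 → queue [5, 8, 15]
Visit 5 → queue [8, 15]
Visit 8 → queue [15]
Visit 15 → queue []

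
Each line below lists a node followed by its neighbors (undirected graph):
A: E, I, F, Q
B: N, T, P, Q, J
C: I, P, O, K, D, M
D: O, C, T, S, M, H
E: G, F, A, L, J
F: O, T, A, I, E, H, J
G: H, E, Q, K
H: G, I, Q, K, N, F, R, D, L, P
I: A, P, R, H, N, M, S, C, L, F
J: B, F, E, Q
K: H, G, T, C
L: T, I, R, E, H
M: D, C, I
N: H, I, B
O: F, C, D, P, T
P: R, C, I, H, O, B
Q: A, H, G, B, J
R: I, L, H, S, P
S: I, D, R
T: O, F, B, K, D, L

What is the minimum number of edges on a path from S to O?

2

Level 0: S
Level 1: D, I, R
Level 2: A, C, F, H, L, M, N, O, P, T
Level 3: B, E, G, J, K, Q
O first appears at level 2.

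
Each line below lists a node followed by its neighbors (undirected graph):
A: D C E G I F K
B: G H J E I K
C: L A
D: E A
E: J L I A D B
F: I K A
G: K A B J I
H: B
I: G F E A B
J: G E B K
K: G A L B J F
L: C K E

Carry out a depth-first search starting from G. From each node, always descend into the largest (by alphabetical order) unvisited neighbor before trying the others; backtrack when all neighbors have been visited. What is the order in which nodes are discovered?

Visit G
G → K
K → L
L → E
E → J
J → B
B → I
I → F
F → A
A → D
A → C
B → H

G, K, L, E, J, B, I, F, A, D, C, H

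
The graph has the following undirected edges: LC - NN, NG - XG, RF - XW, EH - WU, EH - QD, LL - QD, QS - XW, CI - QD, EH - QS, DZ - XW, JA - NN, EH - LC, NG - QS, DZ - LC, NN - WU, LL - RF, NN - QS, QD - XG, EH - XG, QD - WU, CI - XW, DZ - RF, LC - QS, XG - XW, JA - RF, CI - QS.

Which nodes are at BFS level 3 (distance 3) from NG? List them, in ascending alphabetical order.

DZ, JA, LL, RF, WU

Level 0: NG
Level 1: QS, XG
Level 2: CI, EH, LC, NN, QD, XW
Level 3: DZ, JA, LL, RF, WU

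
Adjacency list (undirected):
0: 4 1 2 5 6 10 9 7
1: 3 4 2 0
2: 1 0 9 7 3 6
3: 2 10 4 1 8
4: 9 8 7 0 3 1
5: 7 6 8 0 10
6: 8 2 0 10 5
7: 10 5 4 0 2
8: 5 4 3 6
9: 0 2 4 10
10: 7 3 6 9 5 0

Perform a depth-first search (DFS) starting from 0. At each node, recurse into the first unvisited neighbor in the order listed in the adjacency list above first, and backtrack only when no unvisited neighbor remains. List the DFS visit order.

0 → 4 → 9 → 2 → 1 → 3 → 10 → 7 → 5 → 6 → 8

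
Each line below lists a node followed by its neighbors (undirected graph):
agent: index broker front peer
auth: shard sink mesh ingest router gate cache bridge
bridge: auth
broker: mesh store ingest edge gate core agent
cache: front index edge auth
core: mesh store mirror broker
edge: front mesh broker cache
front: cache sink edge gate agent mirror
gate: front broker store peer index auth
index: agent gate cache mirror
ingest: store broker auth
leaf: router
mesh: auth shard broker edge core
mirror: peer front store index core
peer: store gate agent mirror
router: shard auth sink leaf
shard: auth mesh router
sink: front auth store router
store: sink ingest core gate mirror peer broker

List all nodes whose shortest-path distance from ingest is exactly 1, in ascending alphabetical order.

auth, broker, store

Level 0: ingest
Level 1: auth, broker, store
Level 2: agent, bridge, cache, core, edge, gate, mesh, mirror, peer, router, shard, sink
Level 3: front, index, leaf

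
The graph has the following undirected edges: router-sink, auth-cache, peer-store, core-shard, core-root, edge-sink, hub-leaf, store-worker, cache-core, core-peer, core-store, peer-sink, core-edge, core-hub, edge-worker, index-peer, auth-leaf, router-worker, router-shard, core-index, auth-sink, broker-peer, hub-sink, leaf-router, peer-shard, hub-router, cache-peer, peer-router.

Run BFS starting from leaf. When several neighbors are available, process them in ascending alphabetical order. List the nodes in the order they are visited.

leaf, auth, hub, router, cache, sink, core, peer, shard, worker, edge, index, root, store, broker

Visit leaf; enqueue auth, hub, router → queue [auth, hub, router]
Visit auth; enqueue cache, sink → queue [hub, router, cache, sink]
Visit hub; enqueue core → queue [router, cache, sink, core]
Visit router; enqueue peer, shard, worker → queue [cache, sink, core, peer, shard, worker]
Visit cache → queue [sink, core, peer, shard, worker]
Visit sink; enqueue edge → queue [core, peer, shard, worker, edge]
Visit core; enqueue index, root, store → queue [peer, shard, worker, edge, index, root, store]
Visit peer; enqueue broker → queue [shard, worker, edge, index, root, store, broker]
Visit shard → queue [worker, edge, index, root, store, broker]
Visit worker → queue [edge, index, root, store, broker]
Visit edge → queue [index, root, store, broker]
Visit index → queue [root, store, broker]
Visit root → queue [store, broker]
Visit store → queue [broker]
Visit broker → queue []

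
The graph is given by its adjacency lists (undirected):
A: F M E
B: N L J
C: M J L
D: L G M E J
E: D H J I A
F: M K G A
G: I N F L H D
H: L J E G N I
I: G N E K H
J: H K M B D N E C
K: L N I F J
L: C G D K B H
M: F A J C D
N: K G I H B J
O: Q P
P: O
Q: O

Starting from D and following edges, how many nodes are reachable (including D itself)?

14

BFS from D visits: D, E, G, J, L, M, A, H, I, F, N, B, C, K
Reachable nodes: 14 of 17 total.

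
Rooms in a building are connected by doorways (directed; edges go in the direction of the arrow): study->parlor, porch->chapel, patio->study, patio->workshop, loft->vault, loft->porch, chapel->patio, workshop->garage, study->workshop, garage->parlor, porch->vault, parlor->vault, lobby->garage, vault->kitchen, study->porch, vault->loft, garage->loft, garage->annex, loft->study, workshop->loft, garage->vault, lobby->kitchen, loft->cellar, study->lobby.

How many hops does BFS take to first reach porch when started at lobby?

3

Level 0: lobby
Level 1: garage, kitchen
Level 2: annex, loft, parlor, vault
Level 3: cellar, porch, study
Level 4: chapel, workshop
Level 5: patio
porch first appears at level 3.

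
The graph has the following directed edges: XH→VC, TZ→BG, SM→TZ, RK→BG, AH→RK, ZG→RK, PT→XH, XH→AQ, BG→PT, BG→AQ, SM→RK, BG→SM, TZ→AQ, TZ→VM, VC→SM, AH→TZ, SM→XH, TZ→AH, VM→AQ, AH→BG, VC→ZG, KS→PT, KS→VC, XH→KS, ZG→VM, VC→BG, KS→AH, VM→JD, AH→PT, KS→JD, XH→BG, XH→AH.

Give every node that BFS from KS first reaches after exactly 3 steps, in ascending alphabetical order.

AQ, VM

Level 0: KS
Level 1: AH, JD, PT, VC
Level 2: BG, RK, SM, TZ, XH, ZG
Level 3: AQ, VM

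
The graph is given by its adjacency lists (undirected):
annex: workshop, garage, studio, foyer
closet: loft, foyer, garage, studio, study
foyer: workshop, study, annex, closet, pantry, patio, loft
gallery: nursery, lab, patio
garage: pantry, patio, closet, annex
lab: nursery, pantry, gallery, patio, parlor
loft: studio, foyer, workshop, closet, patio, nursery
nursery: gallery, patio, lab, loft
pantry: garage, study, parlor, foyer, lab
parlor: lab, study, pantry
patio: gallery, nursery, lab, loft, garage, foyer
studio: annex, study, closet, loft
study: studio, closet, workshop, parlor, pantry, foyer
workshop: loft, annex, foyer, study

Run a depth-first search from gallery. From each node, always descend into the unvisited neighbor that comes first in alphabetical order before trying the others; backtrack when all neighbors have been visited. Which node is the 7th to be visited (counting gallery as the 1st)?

annex

Visit gallery
gallery → lab
lab → nursery
nursery → loft
loft → closet
closet → foyer
foyer → annex
annex → garage
garage → pantry
pantry → parlor
parlor → study
study → studio
study → workshop
garage → patio

Visit order: gallery, lab, nursery, loft, closet, foyer, annex, garage, pantry, parlor, study, studio, workshop, patio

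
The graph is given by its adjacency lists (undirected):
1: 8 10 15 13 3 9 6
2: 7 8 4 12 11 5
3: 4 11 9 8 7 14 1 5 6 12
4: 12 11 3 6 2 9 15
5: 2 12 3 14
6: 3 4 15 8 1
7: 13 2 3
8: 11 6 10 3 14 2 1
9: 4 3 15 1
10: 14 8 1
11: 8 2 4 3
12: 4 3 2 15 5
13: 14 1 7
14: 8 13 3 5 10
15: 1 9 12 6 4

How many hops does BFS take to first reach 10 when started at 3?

2

Level 0: 3
Level 1: 1, 4, 5, 6, 7, 8, 9, 11, 12, 14
Level 2: 2, 10, 13, 15
10 first appears at level 2.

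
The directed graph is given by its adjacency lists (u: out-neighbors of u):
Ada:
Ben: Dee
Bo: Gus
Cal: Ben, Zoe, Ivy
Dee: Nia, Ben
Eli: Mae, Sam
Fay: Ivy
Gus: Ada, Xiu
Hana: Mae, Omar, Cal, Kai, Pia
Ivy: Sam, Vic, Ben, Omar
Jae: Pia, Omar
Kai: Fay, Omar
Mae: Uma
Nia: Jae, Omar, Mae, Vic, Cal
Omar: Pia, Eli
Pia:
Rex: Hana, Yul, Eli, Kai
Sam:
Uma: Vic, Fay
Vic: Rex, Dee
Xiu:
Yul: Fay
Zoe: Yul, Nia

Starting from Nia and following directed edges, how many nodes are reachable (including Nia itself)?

19

BFS from Nia visits: Nia, Jae, Omar, Mae, Vic, Cal, Pia, Eli, Uma, Rex, Dee, Ben, Zoe, Ivy, Sam, Fay, Hana, Yul, Kai
Reachable nodes: 19 of 23 total.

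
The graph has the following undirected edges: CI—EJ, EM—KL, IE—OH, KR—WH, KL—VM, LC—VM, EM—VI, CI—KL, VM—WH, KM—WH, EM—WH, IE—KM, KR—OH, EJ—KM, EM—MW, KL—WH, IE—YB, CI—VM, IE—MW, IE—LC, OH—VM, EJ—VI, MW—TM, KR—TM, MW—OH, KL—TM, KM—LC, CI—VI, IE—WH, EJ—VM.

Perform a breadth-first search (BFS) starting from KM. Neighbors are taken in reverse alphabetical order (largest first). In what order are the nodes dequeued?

KM, WH, LC, IE, EJ, VM, KR, KL, EM, YB, OH, MW, VI, CI, TM

Visit KM; enqueue WH, LC, IE, EJ → queue [WH, LC, IE, EJ]
Visit WH; enqueue VM, KR, KL, EM → queue [LC, IE, EJ, VM, KR, KL, EM]
Visit LC → queue [IE, EJ, VM, KR, KL, EM]
Visit IE; enqueue YB, OH, MW → queue [EJ, VM, KR, KL, EM, YB, OH, MW]
Visit EJ; enqueue VI, CI → queue [VM, KR, KL, EM, YB, OH, MW, VI, CI]
Visit VM → queue [KR, KL, EM, YB, OH, MW, VI, CI]
Visit KR; enqueue TM → queue [KL, EM, YB, OH, MW, VI, CI, TM]
Visit KL → queue [EM, YB, OH, MW, VI, CI, TM]
Visit EM → queue [YB, OH, MW, VI, CI, TM]
Visit YB → queue [OH, MW, VI, CI, TM]
Visit OH → queue [MW, VI, CI, TM]
Visit MW → queue [VI, CI, TM]
Visit VI → queue [CI, TM]
Visit CI → queue [TM]
Visit TM → queue []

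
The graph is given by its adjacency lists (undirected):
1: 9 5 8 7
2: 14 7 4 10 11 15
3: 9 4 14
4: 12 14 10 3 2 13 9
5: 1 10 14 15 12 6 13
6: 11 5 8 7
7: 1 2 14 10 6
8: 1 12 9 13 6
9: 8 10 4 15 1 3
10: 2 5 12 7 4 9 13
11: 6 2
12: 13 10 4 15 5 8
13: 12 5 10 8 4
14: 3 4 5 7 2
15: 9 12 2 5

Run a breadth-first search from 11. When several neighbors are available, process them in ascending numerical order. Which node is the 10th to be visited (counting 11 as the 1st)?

8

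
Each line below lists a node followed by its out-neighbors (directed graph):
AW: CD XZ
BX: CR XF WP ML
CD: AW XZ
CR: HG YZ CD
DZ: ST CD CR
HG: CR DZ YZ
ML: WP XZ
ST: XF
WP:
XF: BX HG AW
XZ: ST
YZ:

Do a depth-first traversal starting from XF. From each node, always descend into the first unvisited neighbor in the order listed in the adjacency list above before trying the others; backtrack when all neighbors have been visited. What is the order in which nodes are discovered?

Visit XF
XF → BX
BX → CR
CR → HG
HG → DZ
DZ → ST
DZ → CD
CD → AW
AW → XZ
HG → YZ
BX → WP
BX → ML

XF, BX, CR, HG, DZ, ST, CD, AW, XZ, YZ, WP, ML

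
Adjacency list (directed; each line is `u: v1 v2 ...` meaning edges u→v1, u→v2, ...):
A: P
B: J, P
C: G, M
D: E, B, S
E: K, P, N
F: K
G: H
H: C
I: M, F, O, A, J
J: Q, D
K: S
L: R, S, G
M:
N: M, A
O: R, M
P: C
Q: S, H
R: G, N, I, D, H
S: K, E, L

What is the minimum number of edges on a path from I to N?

Level 0: I
Level 1: A, F, J, M, O
Level 2: D, K, P, Q, R
Level 3: B, C, E, G, H, N, S
Level 4: L
N first appears at level 3.

3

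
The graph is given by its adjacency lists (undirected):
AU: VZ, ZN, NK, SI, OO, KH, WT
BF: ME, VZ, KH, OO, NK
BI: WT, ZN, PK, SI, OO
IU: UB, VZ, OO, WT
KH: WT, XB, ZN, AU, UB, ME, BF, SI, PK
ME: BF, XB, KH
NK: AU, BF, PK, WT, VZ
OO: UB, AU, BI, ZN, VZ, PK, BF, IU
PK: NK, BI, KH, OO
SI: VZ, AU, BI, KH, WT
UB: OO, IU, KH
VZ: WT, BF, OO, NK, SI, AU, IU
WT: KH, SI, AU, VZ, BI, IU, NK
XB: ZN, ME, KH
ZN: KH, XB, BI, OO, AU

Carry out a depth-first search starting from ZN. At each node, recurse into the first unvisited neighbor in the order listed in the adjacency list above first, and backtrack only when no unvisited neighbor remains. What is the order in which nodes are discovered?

Visit ZN
ZN → KH
KH → WT
WT → SI
SI → VZ
VZ → BF
BF → ME
ME → XB
BF → OO
OO → UB
UB → IU
OO → AU
AU → NK
NK → PK
PK → BI

ZN → KH → WT → SI → VZ → BF → ME → XB → OO → UB → IU → AU → NK → PK → BI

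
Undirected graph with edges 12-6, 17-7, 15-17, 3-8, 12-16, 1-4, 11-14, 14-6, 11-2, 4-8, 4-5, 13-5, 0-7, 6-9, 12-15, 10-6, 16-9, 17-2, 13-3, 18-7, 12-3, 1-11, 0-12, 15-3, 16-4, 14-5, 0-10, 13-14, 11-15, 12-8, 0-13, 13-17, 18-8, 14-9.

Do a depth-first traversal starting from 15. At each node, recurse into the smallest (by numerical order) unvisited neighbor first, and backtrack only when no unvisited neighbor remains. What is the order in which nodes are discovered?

15 → 3 → 8 → 4 → 1 → 11 → 2 → 17 → 7 → 0 → 10 → 6 → 9 → 14 → 5 → 13 → 16 → 12 → 18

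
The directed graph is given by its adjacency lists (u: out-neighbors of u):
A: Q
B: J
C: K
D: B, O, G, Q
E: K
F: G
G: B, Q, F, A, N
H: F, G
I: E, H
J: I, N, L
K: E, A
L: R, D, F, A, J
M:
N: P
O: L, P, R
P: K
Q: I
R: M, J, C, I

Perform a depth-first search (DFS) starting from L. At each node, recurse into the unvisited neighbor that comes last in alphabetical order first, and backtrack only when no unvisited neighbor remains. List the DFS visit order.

L → R → M → J → N → P → K → E → A → Q → I → H → G → F → B → C → D → O

Visit L
L → R
R → M
R → J
J → N
N → P
P → K
K → E
K → A
A → Q
Q → I
I → H
H → G
G → F
G → B
R → C
L → D
D → O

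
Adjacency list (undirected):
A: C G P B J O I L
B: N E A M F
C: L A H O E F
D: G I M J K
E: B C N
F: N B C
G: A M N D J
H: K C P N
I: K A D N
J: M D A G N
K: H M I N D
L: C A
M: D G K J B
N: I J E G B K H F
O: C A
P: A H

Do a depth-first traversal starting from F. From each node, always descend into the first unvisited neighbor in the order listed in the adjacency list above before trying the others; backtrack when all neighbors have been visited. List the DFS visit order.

F → N → I → K → H → C → L → A → G → M → D → J → B → E → P → O

Visit F
F → N
N → I
I → K
K → H
H → C
C → L
L → A
A → G
G → M
M → D
D → J
M → B
B → E
A → P
A → O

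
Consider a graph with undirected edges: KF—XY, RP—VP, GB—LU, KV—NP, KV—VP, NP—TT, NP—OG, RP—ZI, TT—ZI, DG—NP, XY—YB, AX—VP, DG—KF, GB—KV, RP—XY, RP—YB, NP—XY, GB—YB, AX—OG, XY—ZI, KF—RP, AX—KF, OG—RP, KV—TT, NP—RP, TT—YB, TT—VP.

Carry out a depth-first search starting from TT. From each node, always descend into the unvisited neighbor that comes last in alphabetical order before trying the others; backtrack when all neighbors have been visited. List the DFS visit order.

TT ZI XY YB RP VP KV NP OG AX KF DG GB LU

Visit TT
TT → ZI
ZI → XY
XY → YB
YB → RP
RP → VP
VP → KV
KV → NP
NP → OG
OG → AX
AX → KF
KF → DG
KV → GB
GB → LU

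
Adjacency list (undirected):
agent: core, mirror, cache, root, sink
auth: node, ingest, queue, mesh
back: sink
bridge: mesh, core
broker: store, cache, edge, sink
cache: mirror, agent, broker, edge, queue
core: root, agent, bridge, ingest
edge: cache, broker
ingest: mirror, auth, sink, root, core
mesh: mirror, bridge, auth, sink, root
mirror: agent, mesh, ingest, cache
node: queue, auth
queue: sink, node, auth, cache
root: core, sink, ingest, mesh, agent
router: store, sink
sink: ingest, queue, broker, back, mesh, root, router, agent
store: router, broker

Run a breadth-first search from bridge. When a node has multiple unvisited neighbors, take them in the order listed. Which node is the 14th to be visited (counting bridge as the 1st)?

Visit bridge; enqueue mesh, core → queue [mesh, core]
Visit mesh; enqueue mirror, auth, sink, root → queue [core, mirror, auth, sink, root]
Visit core; enqueue agent, ingest → queue [mirror, auth, sink, root, agent, ingest]
Visit mirror; enqueue cache → queue [auth, sink, root, agent, ingest, cache]
Visit auth; enqueue node, queue → queue [sink, root, agent, ingest, cache, node, queue]
Visit sink; enqueue broker, back, router → queue [root, agent, ingest, cache, node, queue, broker, back, router]
Visit root → queue [agent, ingest, cache, node, queue, broker, back, router]
Visit agent → queue [ingest, cache, node, queue, broker, back, router]
Visit ingest → queue [cache, node, queue, broker, back, router]
Visit cache; enqueue edge → queue [node, queue, broker, back, router, edge]
Visit node → queue [queue, broker, back, router, edge]
Visit queue → queue [broker, back, router, edge]
Visit broker; enqueue store → queue [back, router, edge, store]
Visit back → queue [router, edge, store]
Visit router → queue [edge, store]
Visit edge → queue [store]
Visit store → queue []

Visit order: bridge, mesh, core, mirror, auth, sink, root, agent, ingest, cache, node, queue, broker, back, router, edge, store

back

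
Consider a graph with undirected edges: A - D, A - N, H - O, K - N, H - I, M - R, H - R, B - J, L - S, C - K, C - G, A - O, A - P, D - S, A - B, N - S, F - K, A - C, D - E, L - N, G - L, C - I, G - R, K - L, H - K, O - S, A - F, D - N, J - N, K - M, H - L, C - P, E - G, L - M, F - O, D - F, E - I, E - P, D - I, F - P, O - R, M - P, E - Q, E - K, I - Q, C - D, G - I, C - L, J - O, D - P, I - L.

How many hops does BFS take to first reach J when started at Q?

Level 0: Q
Level 1: E, I
Level 2: C, D, G, H, K, L, P
Level 3: A, F, M, N, O, R, S
Level 4: B, J
J first appears at level 4.

4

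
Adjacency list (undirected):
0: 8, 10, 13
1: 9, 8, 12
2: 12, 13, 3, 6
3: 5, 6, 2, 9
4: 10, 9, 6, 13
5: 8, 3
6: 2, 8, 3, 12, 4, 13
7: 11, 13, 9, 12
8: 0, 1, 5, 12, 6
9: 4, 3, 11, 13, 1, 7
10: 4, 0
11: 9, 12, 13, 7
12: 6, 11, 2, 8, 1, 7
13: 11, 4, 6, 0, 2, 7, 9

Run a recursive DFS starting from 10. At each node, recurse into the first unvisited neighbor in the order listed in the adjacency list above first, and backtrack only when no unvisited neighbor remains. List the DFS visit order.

10 → 4 → 9 → 3 → 5 → 8 → 0 → 13 → 11 → 12 → 6 → 2 → 1 → 7

Visit 10
10 → 4
4 → 9
9 → 3
3 → 5
5 → 8
8 → 0
0 → 13
13 → 11
11 → 12
12 → 6
6 → 2
12 → 1
12 → 7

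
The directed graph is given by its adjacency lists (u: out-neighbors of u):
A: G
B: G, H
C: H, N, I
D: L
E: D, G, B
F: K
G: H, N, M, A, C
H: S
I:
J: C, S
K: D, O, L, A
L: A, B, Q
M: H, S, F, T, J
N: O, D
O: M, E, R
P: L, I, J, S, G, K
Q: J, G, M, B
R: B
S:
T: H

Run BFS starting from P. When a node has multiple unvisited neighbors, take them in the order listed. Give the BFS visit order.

Visit P; enqueue L, I, J, S, G, K → queue [L, I, J, S, G, K]
Visit L; enqueue A, B, Q → queue [I, J, S, G, K, A, B, Q]
Visit I → queue [J, S, G, K, A, B, Q]
Visit J; enqueue C → queue [S, G, K, A, B, Q, C]
Visit S → queue [G, K, A, B, Q, C]
Visit G; enqueue H, N, M → queue [K, A, B, Q, C, H, N, M]
Visit K; enqueue D, O → queue [A, B, Q, C, H, N, M, D, O]
Visit A → queue [B, Q, C, H, N, M, D, O]
Visit B → queue [Q, C, H, N, M, D, O]
Visit Q → queue [C, H, N, M, D, O]
Visit C → queue [H, N, M, D, O]
Visit H → queue [N, M, D, O]
Visit N → queue [M, D, O]
Visit M; enqueue F, T → queue [D, O, F, T]
Visit D → queue [O, F, T]
Visit O; enqueue E, R → queue [F, T, E, R]
Visit F → queue [T, E, R]
Visit T → queue [E, R]
Visit E → queue [R]
Visit R → queue []

P, L, I, J, S, G, K, A, B, Q, C, H, N, M, D, O, F, T, E, R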